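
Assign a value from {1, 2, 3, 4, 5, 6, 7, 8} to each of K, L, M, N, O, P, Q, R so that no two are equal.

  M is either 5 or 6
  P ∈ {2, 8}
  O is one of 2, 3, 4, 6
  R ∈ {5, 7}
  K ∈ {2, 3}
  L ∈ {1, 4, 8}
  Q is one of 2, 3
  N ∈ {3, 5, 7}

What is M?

6

The 8 variables together cover exactly {1, 2, 3, 4, 5, 6, 7, 8} — 8 values for 8 variables — and 1 appears only in L's list, so L = 1.
The 7 still-open variables draw from only 7 values {2, 3, 4, 5, 6, 7, 8}, so each is used; only O can be 4, hence O = 4.
Among the 6 still-open variables, 6 fits only M (and all 6 values in {2, 3, 5, 6, 7, 8} must be used), so M = 6.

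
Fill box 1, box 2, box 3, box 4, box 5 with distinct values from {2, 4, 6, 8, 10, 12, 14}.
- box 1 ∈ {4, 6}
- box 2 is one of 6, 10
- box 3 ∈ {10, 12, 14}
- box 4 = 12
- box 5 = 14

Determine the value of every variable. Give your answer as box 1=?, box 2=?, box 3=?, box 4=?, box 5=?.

box 1=4, box 2=6, box 3=10, box 4=12, box 5=14

box 4 has just one choice, so box 4 = 12. Remove 12 from box 3.
That leaves box 5 = 14. Strike 14 from box 3.
That leaves box 3 = 10. Remove 10 from box 2.
box 2 must be 6 (only option left). Remove 6 from box 1.
box 1's domain is down to {4}, so box 1 = 4.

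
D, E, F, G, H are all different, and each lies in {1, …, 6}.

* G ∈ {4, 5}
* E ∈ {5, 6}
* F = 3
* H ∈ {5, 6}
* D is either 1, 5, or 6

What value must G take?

4

F must be 3 (only option left).
The 4 still-open variables draw from only 4 values {1, 4, 5, 6}, so each is used; only D can be 1, hence D = 1.
Among the 3 still-open variables, 4 fits only G (and all 3 values in {4, 5, 6} must be used), so G = 4.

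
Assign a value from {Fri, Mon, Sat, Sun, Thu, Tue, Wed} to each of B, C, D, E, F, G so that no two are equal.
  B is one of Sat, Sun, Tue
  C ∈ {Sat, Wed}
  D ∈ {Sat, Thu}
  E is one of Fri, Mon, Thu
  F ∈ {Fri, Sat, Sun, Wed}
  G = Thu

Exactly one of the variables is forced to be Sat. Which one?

D

G must be Thu (only option left). So D, E can't be Thu.
So Sat goes to D.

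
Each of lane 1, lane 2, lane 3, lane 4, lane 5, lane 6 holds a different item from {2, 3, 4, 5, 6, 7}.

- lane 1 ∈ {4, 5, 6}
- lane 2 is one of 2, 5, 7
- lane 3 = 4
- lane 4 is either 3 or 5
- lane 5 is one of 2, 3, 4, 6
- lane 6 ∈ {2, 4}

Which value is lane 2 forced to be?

lane 3 has just one choice, so lane 3 = 4. Strike 4 from lane 1, lane 5, lane 6.
That leaves lane 6 = 2. Strike 2 from lane 2, lane 5.
Among the 4 still-open variables, 7 fits only lane 2 (and all 4 values in {3, 5, 6, 7} must be used), so lane 2 = 7.

7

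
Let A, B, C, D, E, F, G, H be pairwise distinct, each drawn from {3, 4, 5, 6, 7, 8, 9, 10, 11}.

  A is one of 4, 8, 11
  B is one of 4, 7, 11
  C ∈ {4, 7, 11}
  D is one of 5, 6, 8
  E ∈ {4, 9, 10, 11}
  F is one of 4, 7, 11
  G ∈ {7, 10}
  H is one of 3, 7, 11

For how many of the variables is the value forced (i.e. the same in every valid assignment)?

4

B, C, F between them cover only {4, 7, 11} — a naked triple. Remove those values from A, E, G, H.
A's domain is down to {8}, so A = 8. Remove 8 from D.
G must be 10 (only option left). So E can't be 10.
H must be 3 (only option left).
E has just one choice, so E = 9.
Determined: A=8, E=9, G=10, H=3. The other variables each still have more than one consistent value. That makes 4.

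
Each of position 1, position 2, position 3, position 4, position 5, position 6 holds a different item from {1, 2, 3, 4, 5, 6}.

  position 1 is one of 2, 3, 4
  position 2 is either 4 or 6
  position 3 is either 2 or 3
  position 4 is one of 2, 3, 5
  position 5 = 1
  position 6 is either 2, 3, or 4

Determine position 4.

position 5's domain is down to {1}, so position 5 = 1.
The 5 still-open variables draw from only 5 values {2, 3, 4, 5, 6}, so each is used; only position 4 can be 5, hence position 4 = 5.

5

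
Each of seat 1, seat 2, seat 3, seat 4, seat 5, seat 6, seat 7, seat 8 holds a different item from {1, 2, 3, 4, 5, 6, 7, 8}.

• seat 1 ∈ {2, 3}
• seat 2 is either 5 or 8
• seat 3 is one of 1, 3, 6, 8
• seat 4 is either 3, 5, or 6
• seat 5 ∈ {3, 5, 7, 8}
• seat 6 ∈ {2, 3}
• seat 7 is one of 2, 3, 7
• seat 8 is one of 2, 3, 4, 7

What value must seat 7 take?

7

The 8 variables together cover exactly {1, 2, 3, 4, 5, 6, 7, 8} — 8 values for 8 variables — and 1 appears only in seat 3's list, so seat 3 = 1.
Among the 7 still-open variables, 4 fits only seat 8 (and all 7 values in {2, 3, 4, 5, 6, 7, 8} must be used), so seat 8 = 4.
The 6 still-open variables together cover exactly {2, 3, 5, 6, 7, 8} — 6 values for 6 variables — and 6 appears only in seat 4's list, so seat 4 = 6.
seat 1 and seat 6 between them cover only {2, 3} — a naked pair. Remove those values from seat 5, seat 7.
So seat 7 = 7.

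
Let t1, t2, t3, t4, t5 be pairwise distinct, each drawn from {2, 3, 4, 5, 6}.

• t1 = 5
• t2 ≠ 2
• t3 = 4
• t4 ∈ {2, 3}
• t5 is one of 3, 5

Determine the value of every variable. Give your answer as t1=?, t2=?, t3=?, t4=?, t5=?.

t1's domain is down to {5}, so t1 = 5. Eliminate 5 elsewhere: t2, t5.
t3 must be 4 (only option left). So t2 can't be 4.
t5 has just one choice, so t5 = 3. So t2, t4 can't be 3.
t2's domain is down to {6}, so t2 = 6.
That leaves t4 = 2.

t1=5, t2=6, t3=4, t4=2, t5=3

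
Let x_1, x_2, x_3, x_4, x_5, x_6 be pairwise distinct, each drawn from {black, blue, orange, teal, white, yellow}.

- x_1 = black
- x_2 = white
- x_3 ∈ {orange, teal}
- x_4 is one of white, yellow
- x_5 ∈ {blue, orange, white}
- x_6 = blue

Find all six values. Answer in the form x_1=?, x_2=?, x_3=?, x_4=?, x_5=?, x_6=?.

x_1=black, x_2=white, x_3=teal, x_4=yellow, x_5=orange, x_6=blue

x_1's domain is down to {black}, so x_1 = black.
x_2 must be white (only option left). Eliminate white elsewhere: x_4, x_5.
x_4 must be yellow (only option left).
x_6's domain is down to {blue}, so x_6 = blue. Remove blue from x_5.
That leaves x_5 = orange. Eliminate orange elsewhere: x_3.
x_3 must be teal (only option left).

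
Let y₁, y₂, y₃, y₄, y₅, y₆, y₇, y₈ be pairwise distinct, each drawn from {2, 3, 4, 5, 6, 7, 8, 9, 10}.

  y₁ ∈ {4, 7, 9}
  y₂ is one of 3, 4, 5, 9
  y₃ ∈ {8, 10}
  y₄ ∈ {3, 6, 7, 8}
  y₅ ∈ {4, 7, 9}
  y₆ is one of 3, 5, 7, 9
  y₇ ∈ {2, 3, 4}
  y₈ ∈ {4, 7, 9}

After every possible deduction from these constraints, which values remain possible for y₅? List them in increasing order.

4, 7, 9

The 3 variables y₁, y₅, y₈ are confined to {4, 7, 9}, which locks those values in; drop them from y₂, y₄, y₆, y₇.
y₂ and y₆ between them cover only {3, 5} — a naked pair. Remove those values from y₄, y₇.
y₇'s domain is down to {2}, so y₇ = 2.
No further eliminations apply; y₅ can still be any of 4, 7, 9.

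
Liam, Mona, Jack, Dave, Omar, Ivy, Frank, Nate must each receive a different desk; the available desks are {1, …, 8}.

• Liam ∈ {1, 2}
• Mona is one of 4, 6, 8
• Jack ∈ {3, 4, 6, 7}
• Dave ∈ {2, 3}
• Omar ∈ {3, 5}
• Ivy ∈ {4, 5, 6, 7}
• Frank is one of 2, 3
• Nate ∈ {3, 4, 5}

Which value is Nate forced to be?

4

The 8 variables draw from only 8 values {1, 2, 3, 4, 5, 6, 7, 8}, so each is used; only Liam can be 1, hence Liam = 1.
The 7 still-open variables together cover exactly {2, 3, 4, 5, 6, 7, 8} — 7 values for 7 variables — and 8 appears only in Mona's list, so Mona = 8.
Dave and Frank between them cover only {2, 3} — a naked pair. Remove those values from Jack, Omar, Nate.
Omar's domain is down to {5}, so Omar = 5. So Ivy, Nate can't be 5.
So Nate = 4.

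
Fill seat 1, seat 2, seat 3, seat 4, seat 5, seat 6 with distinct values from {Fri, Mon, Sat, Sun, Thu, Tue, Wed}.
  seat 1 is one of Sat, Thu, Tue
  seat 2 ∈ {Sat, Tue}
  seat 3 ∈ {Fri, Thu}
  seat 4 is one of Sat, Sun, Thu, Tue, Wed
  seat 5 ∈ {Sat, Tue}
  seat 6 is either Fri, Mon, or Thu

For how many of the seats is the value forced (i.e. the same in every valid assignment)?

3

The 2 variables seat 2 and seat 5 are confined to {Sat, Tue}, which locks those values in; drop them from seat 1, seat 4.
That leaves seat 1 = Thu. Strike Thu from seat 3, seat 4, seat 6.
That leaves seat 3 = Fri. Strike Fri from seat 6.
That leaves seat 6 = Mon.
Determined: seat 1=Thu, seat 3=Fri, seat 6=Mon. The other seats each still have more than one consistent value. That makes 3.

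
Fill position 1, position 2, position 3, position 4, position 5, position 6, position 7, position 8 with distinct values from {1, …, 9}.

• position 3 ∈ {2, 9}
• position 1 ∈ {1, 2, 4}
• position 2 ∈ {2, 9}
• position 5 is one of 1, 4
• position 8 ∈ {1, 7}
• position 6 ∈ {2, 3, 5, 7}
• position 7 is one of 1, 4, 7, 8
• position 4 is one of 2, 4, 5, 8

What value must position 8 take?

7

The 8 variables draw from only 8 values {1, 2, 3, 4, 5, 7, 8, 9}, so each is used; only position 6 can be 3, hence position 6 = 3.
The 7 still-open variables together cover exactly {1, 2, 4, 5, 7, 8, 9} — 7 values for 7 variables — and 5 appears only in position 4's list, so position 4 = 5.
The 6 still-open variables draw from only 6 values {1, 2, 4, 7, 8, 9}, so each is used; only position 7 can be 8, hence position 7 = 8.
The 5 still-open variables together cover exactly {1, 2, 4, 7, 9} — 5 values for 5 variables — and 7 appears only in position 8's list, so position 8 = 7.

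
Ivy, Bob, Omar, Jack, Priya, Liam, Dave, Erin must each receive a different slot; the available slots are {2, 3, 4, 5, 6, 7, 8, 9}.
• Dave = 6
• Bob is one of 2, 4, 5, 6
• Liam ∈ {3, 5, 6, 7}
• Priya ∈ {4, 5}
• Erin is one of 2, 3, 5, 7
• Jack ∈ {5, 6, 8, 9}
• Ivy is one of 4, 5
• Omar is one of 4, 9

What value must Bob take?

2

Dave must be 6 (only option left). Eliminate 6 elsewhere: Bob, Jack, Liam.
The 7 still-open variables together cover exactly {2, 3, 4, 5, 7, 8, 9} — 7 values for 7 variables — and 8 appears only in Jack's list, so Jack = 8.
Among the 6 still-open variables, 9 fits only Omar (and all 6 values in {2, 3, 4, 5, 7, 9} must be used), so Omar = 9.
Ivy and Priya between them cover only {4, 5} — a naked pair. Remove those values from Bob, Liam, Erin.
So Bob = 2.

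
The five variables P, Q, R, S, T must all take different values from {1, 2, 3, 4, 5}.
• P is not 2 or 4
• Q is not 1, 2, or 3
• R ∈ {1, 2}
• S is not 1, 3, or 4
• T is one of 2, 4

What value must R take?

The 5 variables together cover exactly {1, 2, 3, 4, 5} — 5 values for 5 variables — and 3 appears only in P's list, so P = 3.
The 4 still-open variables draw from only 4 values {1, 2, 4, 5}, so each is used; only R can be 1, hence R = 1.

1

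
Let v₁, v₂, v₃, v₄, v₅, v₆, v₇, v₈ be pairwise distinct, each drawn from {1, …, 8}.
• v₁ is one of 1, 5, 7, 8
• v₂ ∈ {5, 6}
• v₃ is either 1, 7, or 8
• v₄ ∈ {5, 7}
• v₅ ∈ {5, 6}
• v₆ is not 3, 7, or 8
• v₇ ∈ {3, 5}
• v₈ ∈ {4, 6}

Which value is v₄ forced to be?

The 8 variables together cover exactly {1, 2, 3, 4, 5, 6, 7, 8} — 8 values for 8 variables — and 2 appears only in v₆'s list, so v₆ = 2.
The 7 still-open variables together cover exactly {1, 3, 4, 5, 6, 7, 8} — 7 values for 7 variables — and 3 appears only in v₇'s list, so v₇ = 3.
The 6 still-open variables together cover exactly {1, 4, 5, 6, 7, 8} — 6 values for 6 variables — and 4 appears only in v₈'s list, so v₈ = 4.
The 2 variables v₂ and v₅ are confined to {5, 6}, which locks those values in; drop them from v₁, v₄.
So v₄ = 7.

7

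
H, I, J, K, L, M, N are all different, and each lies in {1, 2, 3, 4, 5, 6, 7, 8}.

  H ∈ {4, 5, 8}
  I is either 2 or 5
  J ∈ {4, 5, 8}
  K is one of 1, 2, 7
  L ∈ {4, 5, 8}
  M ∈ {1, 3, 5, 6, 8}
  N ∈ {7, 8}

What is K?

1

H, J, L share exactly the 3 values {4, 5, 8}; by pigeonhole those values go to them, so strike 4, 5, 8 from I, M, N.
I's domain is down to {2}, so I = 2. Remove 2 from K.
N's domain is down to {7}, so N = 7. Remove 7 from K.
So K = 1.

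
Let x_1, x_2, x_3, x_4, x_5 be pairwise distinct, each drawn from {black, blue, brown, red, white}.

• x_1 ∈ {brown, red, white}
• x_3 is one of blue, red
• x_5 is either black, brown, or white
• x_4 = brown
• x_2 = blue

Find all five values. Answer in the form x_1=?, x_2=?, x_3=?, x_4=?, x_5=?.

x_1=white, x_2=blue, x_3=red, x_4=brown, x_5=black

x_2 has just one choice, so x_2 = blue. So x_3 can't be blue.
That leaves x_3 = red. Eliminate red elsewhere: x_1.
x_4's domain is down to {brown}, so x_4 = brown. Remove brown from x_1, x_5.
That leaves x_1 = white. Eliminate white elsewhere: x_5.
That leaves x_5 = black.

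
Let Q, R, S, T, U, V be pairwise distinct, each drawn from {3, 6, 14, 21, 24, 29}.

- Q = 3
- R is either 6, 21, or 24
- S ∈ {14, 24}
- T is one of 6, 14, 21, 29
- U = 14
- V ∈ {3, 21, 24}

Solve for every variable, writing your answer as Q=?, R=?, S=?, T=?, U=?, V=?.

Q=3, R=6, S=24, T=29, U=14, V=21

Q's domain is down to {3}, so Q = 3. Strike 3 from V.
U has just one choice, so U = 14. Eliminate 14 elsewhere: S, T.
S's domain is down to {24}, so S = 24. Eliminate 24 elsewhere: R, V.
V has just one choice, so V = 21. Eliminate 21 elsewhere: R, T.
That leaves R = 6. Remove 6 from T.
That leaves T = 29.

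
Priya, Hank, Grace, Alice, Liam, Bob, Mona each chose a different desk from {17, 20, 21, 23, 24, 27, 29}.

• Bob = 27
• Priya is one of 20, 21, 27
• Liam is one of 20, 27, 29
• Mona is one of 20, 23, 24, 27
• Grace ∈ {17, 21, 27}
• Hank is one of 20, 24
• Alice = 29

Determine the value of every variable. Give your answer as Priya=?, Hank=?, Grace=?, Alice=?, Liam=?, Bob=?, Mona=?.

Priya=21, Hank=24, Grace=17, Alice=29, Liam=20, Bob=27, Mona=23

Alice's domain is down to {29}, so Alice = 29. Remove 29 from Liam.
Bob must be 27 (only option left). Eliminate 27 elsewhere: Priya, Grace, Liam, Mona.
Liam's domain is down to {20}, so Liam = 20. So Priya, Hank, Mona can't be 20.
Priya must be 21 (only option left). Eliminate 21 elsewhere: Grace.
Hank has just one choice, so Hank = 24. Remove 24 from Mona.
That leaves Grace = 17.
Mona's domain is down to {23}, so Mona = 23.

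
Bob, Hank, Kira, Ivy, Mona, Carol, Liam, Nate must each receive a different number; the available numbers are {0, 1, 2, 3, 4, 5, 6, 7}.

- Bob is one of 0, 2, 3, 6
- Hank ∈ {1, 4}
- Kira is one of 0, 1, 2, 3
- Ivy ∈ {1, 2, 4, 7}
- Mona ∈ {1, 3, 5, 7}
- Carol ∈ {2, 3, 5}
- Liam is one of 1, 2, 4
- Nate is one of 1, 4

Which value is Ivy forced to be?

Among the 8 variables, 6 fits only Bob (and all 8 values in {0, 1, 2, 3, 4, 5, 6, 7} must be used), so Bob = 6.
The 7 still-open variables together cover exactly {0, 1, 2, 3, 4, 5, 7} — 7 values for 7 variables — and 0 appears only in Kira's list, so Kira = 0.
Hank and Nate share exactly the 2 values {1, 4}; by pigeonhole those values go to them, so strike 1, 4 from Ivy, Mona, Liam.
Liam must be 2 (only option left). Remove 2 from Ivy, Carol.
So Ivy = 7.

7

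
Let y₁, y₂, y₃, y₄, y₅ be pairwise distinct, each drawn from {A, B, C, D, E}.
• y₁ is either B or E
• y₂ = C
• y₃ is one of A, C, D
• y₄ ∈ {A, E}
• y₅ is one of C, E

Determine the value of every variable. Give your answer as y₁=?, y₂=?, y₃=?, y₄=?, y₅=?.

y₂'s domain is down to {C}, so y₂ = C. Eliminate C elsewhere: y₃, y₅.
That leaves y₅ = E. Strike E from y₁, y₄.
y₁'s domain is down to {B}, so y₁ = B.
y₄ has just one choice, so y₄ = A. Eliminate A elsewhere: y₃.
y₃ has just one choice, so y₃ = D.

y₁=B, y₂=C, y₃=D, y₄=A, y₅=E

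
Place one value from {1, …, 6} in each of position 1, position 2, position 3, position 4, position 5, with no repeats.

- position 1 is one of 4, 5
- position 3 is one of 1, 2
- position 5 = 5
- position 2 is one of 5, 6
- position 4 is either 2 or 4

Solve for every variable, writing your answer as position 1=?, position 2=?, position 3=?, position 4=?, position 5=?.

position 5 must be 5 (only option left). Remove 5 from position 1, position 2.
position 1 has just one choice, so position 1 = 4. So position 4 can't be 4.
position 2 must be 6 (only option left).
position 4 must be 2 (only option left). So position 3 can't be 2.
position 3's domain is down to {1}, so position 3 = 1.

position 1=4, position 2=6, position 3=1, position 4=2, position 5=5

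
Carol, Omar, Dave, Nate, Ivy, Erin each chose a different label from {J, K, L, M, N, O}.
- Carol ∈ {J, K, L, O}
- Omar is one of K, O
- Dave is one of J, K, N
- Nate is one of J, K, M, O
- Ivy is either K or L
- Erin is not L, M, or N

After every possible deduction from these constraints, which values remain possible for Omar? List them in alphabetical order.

K, O

The 6 variables together cover exactly {J, K, L, M, N, O} — 6 values for 6 variables — and M appears only in Nate's list, so Nate = M.
Among the 5 still-open variables, N fits only Dave (and all 5 values in {J, K, L, N, O} must be used), so Dave = N.
No further eliminations apply; Omar can still be any of K, O.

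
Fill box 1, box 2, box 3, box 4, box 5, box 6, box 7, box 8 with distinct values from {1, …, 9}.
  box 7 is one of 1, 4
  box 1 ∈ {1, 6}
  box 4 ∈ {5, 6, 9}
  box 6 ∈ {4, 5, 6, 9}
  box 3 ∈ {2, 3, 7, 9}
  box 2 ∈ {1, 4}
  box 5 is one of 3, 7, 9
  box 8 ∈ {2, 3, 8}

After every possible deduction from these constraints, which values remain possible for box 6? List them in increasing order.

The 2 variables box 2 and box 7 are confined to {1, 4}, which locks those values in; drop them from box 1, box 6.
That leaves box 1 = 6. Strike 6 from box 4, box 6.
The 2 variables box 4 and box 6 are confined to {5, 9}, which locks those values in; drop them from box 3, box 5.
No further eliminations apply; box 6 can still be any of 5, 9.

5, 9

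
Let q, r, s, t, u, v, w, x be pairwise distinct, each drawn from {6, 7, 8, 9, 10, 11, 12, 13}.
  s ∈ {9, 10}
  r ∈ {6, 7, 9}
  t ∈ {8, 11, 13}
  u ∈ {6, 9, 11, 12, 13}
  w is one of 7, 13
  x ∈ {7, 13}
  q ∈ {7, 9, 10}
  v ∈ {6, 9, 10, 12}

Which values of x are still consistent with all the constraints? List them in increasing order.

7, 13

The 8 variables together cover exactly {6, 7, 8, 9, 10, 11, 12, 13} — 8 values for 8 variables — and 8 appears only in t's list, so t = 8.
The 7 still-open variables draw from only 7 values {6, 7, 9, 10, 11, 12, 13}, so each is used; only u can be 11, hence u = 11.
The 6 still-open variables draw from only 6 values {6, 7, 9, 10, 12, 13}, so each is used; only v can be 12, hence v = 12.
The 5 still-open variables together cover exactly {6, 7, 9, 10, 13} — 5 values for 5 variables — and 6 appears only in r's list, so r = 6.
w and x between them cover only {7, 13} — a naked pair. Remove those values from q.
No further eliminations apply; x can still be any of 7, 13.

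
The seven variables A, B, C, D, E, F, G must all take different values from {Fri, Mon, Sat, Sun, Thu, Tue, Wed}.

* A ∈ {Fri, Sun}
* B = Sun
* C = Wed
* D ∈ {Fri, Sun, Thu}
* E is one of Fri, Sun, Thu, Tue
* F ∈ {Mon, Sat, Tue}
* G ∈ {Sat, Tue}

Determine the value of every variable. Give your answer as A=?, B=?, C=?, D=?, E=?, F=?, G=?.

A=Fri, B=Sun, C=Wed, D=Thu, E=Tue, F=Mon, G=Sat

B must be Sun (only option left). Eliminate Sun elsewhere: A, D, E.
C's domain is down to {Wed}, so C = Wed.
A must be Fri (only option left). Remove Fri from D, E.
D has just one choice, so D = Thu. So E can't be Thu.
E's domain is down to {Tue}, so E = Tue. Eliminate Tue elsewhere: F, G.
That leaves G = Sat. So F can't be Sat.
F's domain is down to {Mon}, so F = Mon.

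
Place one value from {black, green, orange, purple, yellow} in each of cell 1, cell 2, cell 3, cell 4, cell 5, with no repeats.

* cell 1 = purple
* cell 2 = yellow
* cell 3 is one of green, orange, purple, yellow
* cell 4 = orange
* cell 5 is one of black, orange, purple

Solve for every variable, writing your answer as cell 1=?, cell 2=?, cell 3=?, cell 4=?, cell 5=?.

cell 1=purple, cell 2=yellow, cell 3=green, cell 4=orange, cell 5=black

cell 1's domain is down to {purple}, so cell 1 = purple. Remove purple from cell 3, cell 5.
That leaves cell 2 = yellow. Strike yellow from cell 3.
That leaves cell 4 = orange. Remove orange from cell 3, cell 5.
cell 5 has just one choice, so cell 5 = black.
cell 3 must be green (only option left).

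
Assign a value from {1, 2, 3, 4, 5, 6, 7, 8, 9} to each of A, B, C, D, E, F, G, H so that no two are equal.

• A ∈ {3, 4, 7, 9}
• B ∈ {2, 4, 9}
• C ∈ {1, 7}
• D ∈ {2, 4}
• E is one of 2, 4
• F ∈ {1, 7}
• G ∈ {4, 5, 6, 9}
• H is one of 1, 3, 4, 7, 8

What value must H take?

The 2 variables C and F are confined to {1, 7}, which locks those values in; drop them from A, H.
The 2 variables D and E are confined to {2, 4}, which locks those values in; drop them from A, B, G, H.
That leaves B = 9. Strike 9 from A, G.
A has just one choice, so A = 3. Eliminate 3 elsewhere: H.
So H = 8.

8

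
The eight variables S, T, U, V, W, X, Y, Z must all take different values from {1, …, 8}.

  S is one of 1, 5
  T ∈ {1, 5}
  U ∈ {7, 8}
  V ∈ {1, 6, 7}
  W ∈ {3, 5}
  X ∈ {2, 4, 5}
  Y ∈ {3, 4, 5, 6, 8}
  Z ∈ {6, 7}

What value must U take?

8

The 8 variables together cover exactly {1, 2, 3, 4, 5, 6, 7, 8} — 8 values for 8 variables — and 2 appears only in X's list, so X = 2.
Among the 7 still-open variables, 4 fits only Y (and all 7 values in {1, 3, 4, 5, 6, 7, 8} must be used), so Y = 4.
Among the 6 still-open variables, 3 fits only W (and all 6 values in {1, 3, 5, 6, 7, 8} must be used), so W = 3.
Among the 5 still-open variables, 8 fits only U (and all 5 values in {1, 5, 6, 7, 8} must be used), so U = 8.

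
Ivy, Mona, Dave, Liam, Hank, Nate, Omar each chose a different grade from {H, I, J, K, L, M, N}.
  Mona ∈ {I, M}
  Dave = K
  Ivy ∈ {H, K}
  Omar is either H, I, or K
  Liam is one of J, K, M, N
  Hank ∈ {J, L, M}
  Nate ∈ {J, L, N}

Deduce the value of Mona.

M

Dave's domain is down to {K}, so Dave = K. Remove K from Ivy, Liam, Omar.
That leaves Ivy = H. Strike H from Omar.
Omar has just one choice, so Omar = I. Eliminate I elsewhere: Mona.
So Mona = M.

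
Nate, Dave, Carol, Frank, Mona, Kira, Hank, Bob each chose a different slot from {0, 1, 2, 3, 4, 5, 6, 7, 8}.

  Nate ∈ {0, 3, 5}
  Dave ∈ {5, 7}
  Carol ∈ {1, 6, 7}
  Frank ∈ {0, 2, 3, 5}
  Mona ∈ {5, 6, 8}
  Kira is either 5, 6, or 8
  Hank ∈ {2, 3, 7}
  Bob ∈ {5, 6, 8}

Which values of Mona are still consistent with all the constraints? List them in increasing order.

5, 6, 8

The 8 variables draw from only 8 values {0, 1, 2, 3, 5, 6, 7, 8}, so each is used; only Carol can be 1, hence Carol = 1.
Mona, Kira, Bob between them cover only {5, 6, 8} — a naked triple. Remove those values from Nate, Dave, Frank.
Dave must be 7 (only option left). Remove 7 from Hank.
No further eliminations apply; Mona can still be any of 5, 6, 8.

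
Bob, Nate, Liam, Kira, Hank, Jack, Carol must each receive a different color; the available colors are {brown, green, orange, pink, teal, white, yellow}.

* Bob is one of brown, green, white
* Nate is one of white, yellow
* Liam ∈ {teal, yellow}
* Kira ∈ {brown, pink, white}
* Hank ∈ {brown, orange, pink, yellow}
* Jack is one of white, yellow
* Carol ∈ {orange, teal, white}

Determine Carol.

The 7 variables together cover exactly {brown, green, orange, pink, teal, white, yellow} — 7 values for 7 variables — and green appears only in Bob's list, so Bob = green.
Nate and Jack between them cover only {white, yellow} — a naked pair. Remove those values from Liam, Kira, Hank, Carol.
That leaves Liam = teal. So Carol can't be teal.
So Carol = orange.

orange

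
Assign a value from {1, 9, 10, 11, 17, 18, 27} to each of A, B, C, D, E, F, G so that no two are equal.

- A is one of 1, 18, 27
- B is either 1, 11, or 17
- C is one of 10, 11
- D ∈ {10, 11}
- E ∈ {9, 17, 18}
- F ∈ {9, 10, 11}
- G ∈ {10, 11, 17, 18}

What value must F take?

The 7 variables together cover exactly {1, 9, 10, 11, 17, 18, 27} — 7 values for 7 variables — and 27 appears only in A's list, so A = 27.
The 6 still-open variables draw from only 6 values {1, 9, 10, 11, 17, 18}, so each is used; only B can be 1, hence B = 1.
C and D between them cover only {10, 11} — a naked pair. Remove those values from F, G.
So F = 9.

9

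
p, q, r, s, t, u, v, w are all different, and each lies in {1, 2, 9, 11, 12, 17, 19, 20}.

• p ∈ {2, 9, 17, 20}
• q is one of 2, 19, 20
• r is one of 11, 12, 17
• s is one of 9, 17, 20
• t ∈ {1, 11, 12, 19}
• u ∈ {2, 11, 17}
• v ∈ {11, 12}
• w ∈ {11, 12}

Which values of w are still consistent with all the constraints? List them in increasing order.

The 8 variables together cover exactly {1, 2, 9, 11, 12, 17, 19, 20} — 8 values for 8 variables — and 1 appears only in t's list, so t = 1.
Among the 7 still-open variables, 19 fits only q (and all 7 values in {2, 9, 11, 12, 17, 19, 20} must be used), so q = 19.
v and w share exactly the 2 values {11, 12}; by pigeonhole those values go to them, so strike 11, 12 from r, u.
r's domain is down to {17}, so r = 17. Strike 17 from p, s, u.
u has just one choice, so u = 2. Remove 2 from p.
No further eliminations apply; w can still be any of 11, 12.

11, 12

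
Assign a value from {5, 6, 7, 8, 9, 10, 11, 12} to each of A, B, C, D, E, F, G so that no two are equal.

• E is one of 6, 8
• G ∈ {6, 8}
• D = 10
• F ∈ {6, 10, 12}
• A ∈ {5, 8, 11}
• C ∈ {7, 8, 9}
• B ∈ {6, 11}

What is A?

D's domain is down to {10}, so D = 10. Eliminate 10 elsewhere: F.
E and G share exactly the 2 values {6, 8}; by pigeonhole those values go to them, so strike 6, 8 from A, B, C, F.
B has just one choice, so B = 11. Strike 11 from A.
So A = 5.

5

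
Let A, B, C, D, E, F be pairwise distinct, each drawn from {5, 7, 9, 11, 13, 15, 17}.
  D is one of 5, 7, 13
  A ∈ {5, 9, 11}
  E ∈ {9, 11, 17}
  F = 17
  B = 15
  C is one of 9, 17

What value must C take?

B must be 15 (only option left).
F has just one choice, so F = 17. So C, E can't be 17.
So C = 9.

9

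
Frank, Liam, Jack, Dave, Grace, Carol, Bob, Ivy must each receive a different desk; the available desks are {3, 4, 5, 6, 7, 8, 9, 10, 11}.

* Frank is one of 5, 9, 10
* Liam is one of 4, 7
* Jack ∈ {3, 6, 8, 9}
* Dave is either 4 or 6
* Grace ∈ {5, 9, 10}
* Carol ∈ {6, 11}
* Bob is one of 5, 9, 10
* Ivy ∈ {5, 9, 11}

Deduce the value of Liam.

7

The 3 variables Frank, Grace, Bob are confined to {5, 9, 10}, which locks those values in; drop them from Jack, Ivy.
Ivy has just one choice, so Ivy = 11. Eliminate 11 elsewhere: Carol.
That leaves Carol = 6. Remove 6 from Jack, Dave.
Dave's domain is down to {4}, so Dave = 4. So Liam can't be 4.
So Liam = 7.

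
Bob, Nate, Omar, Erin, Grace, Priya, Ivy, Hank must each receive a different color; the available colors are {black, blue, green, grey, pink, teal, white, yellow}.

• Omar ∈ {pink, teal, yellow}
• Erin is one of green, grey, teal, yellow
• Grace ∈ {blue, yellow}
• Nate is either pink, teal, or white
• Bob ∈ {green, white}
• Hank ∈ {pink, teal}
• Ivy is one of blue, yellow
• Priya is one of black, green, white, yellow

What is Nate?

Among the 8 variables, black fits only Priya (and all 8 values in {black, blue, green, grey, pink, teal, white, yellow} must be used), so Priya = black.
The 7 still-open variables together cover exactly {blue, green, grey, pink, teal, white, yellow} — 7 values for 7 variables — and grey appears only in Erin's list, so Erin = grey.
The 6 still-open variables together cover exactly {blue, green, pink, teal, white, yellow} — 6 values for 6 variables — and green appears only in Bob's list, so Bob = green.
The 5 still-open variables together cover exactly {blue, pink, teal, white, yellow} — 5 values for 5 variables — and white appears only in Nate's list, so Nate = white.

white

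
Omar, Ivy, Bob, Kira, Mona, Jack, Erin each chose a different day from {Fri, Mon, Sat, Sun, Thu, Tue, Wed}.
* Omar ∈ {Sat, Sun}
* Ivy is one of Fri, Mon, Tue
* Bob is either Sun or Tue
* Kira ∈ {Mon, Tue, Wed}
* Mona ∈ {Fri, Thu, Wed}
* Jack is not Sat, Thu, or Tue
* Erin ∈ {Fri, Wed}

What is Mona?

The 7 variables together cover exactly {Fri, Mon, Sat, Sun, Thu, Tue, Wed} — 7 values for 7 variables — and Sat appears only in Omar's list, so Omar = Sat.
The 6 still-open variables draw from only 6 values {Fri, Mon, Sun, Thu, Tue, Wed}, so each is used; only Mona can be Thu, hence Mona = Thu.

Thu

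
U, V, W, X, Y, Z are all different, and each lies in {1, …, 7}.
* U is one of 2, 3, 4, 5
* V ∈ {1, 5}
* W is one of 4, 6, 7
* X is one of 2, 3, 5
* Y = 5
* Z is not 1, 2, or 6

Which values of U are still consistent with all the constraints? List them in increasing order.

Y must be 5 (only option left). Remove 5 from U, V, X, Z.
V must be 1 (only option left).
No further eliminations apply; U can still be any of 2, 3, 4.

2, 3, 4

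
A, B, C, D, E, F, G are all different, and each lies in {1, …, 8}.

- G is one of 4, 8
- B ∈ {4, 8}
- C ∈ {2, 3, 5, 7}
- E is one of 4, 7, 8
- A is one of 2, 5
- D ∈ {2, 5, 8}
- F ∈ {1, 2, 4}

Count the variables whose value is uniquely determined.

3

The 7 variables draw from only 7 values {1, 2, 3, 4, 5, 7, 8}, so each is used; only F can be 1, hence F = 1.
The 6 still-open variables together cover exactly {2, 3, 4, 5, 7, 8} — 6 values for 6 variables — and 3 appears only in C's list, so C = 3.
The 5 still-open variables together cover exactly {2, 4, 5, 7, 8} — 5 values for 5 variables — and 7 appears only in E's list, so E = 7.
The 2 variables B and G are confined to {4, 8}, which locks those values in; drop them from D.
Determined: C=3, E=7, F=1. The other variables each still have more than one consistent value. That makes 3.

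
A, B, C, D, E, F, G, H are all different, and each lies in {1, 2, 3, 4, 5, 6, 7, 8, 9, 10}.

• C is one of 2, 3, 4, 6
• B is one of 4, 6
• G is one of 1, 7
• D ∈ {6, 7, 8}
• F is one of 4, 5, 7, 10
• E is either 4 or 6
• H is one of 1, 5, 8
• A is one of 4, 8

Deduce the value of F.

10

The 2 variables B and E are confined to {4, 6}, which locks those values in; drop them from A, C, D, F.
A has just one choice, so A = 8. So D, H can't be 8.
D's domain is down to {7}, so D = 7. Strike 7 from F, G.
G's domain is down to {1}, so G = 1. Eliminate 1 elsewhere: H.
H has just one choice, so H = 5. Remove 5 from F.
So F = 10.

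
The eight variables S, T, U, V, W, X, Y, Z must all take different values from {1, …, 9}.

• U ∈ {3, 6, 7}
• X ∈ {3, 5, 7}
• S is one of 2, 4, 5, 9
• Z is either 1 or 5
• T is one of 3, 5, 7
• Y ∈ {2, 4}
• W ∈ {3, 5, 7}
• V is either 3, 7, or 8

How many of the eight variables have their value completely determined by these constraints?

3

T, W, X between them cover only {3, 5, 7} — a naked triple. Remove those values from S, U, V, Z.
U has just one choice, so U = 6.
V has just one choice, so V = 8.
Z has just one choice, so Z = 1.
Determined: U=6, V=8, Z=1. The other variables each still have more than one consistent value. That makes 3.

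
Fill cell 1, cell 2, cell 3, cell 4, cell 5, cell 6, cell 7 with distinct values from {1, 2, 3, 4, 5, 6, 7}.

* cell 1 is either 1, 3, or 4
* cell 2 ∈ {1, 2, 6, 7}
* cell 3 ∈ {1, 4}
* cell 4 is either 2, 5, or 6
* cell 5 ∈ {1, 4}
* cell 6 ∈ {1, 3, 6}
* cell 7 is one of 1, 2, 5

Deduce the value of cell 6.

6

The 7 variables draw from only 7 values {1, 2, 3, 4, 5, 6, 7}, so each is used; only cell 2 can be 7, hence cell 2 = 7.
cell 3 and cell 5 share exactly the 2 values {1, 4}; by pigeonhole those values go to them, so strike 1, 4 from cell 1, cell 6, cell 7.
cell 1 must be 3 (only option left). So cell 6 can't be 3.
So cell 6 = 6.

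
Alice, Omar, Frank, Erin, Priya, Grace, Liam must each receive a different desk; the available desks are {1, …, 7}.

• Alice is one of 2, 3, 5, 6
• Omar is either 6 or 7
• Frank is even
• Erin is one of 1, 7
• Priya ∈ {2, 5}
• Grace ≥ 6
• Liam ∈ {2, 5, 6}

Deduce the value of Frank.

The 7 variables draw from only 7 values {1, 2, 3, 4, 5, 6, 7}, so each is used; only Erin can be 1, hence Erin = 1.
The 6 still-open variables together cover exactly {2, 3, 4, 5, 6, 7} — 6 values for 6 variables — and 3 appears only in Alice's list, so Alice = 3.
Among the 5 still-open variables, 4 fits only Frank (and all 5 values in {2, 4, 5, 6, 7} must be used), so Frank = 4.

4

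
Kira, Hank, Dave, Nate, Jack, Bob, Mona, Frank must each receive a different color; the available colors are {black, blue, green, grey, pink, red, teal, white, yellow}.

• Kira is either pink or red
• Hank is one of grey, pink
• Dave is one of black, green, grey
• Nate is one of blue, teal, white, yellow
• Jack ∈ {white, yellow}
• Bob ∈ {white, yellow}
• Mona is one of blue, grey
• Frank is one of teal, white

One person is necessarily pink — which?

Jack and Bob share exactly the 2 values {white, yellow}; by pigeonhole those values go to them, so strike white, yellow from Nate, Frank.
Frank has just one choice, so Frank = teal. Remove teal from Nate.
Nate has just one choice, so Nate = blue. Remove blue from Mona.
Mona must be grey (only option left). Eliminate grey elsewhere: Hank, Dave.
So pink goes to Hank.

Hank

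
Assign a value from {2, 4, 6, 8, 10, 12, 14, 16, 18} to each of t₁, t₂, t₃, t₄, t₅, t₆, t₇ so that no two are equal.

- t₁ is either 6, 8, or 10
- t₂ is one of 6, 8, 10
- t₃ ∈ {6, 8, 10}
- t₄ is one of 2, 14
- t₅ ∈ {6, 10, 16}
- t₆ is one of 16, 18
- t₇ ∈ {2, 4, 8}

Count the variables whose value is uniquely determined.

The 3 variables t₁, t₂, t₃ are confined to {6, 8, 10}, which locks those values in; drop them from t₅, t₇.
t₅ must be 16 (only option left). So t₆ can't be 16.
t₆'s domain is down to {18}, so t₆ = 18.
Determined: t₅=16, t₆=18. The other variables each still have more than one consistent value. That makes 2.

2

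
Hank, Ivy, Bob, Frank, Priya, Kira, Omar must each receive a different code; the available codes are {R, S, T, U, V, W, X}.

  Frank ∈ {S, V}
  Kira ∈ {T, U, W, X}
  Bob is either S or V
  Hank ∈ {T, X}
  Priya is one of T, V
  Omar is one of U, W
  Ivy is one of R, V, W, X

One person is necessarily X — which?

The 7 variables together cover exactly {R, S, T, U, V, W, X} — 7 values for 7 variables — and R appears only in Ivy's list, so Ivy = R.
Bob and Frank between them cover only {S, V} — a naked pair. Remove those values from Priya.
Priya has just one choice, so Priya = T. So Hank, Kira can't be T.
So X goes to Hank.

Hank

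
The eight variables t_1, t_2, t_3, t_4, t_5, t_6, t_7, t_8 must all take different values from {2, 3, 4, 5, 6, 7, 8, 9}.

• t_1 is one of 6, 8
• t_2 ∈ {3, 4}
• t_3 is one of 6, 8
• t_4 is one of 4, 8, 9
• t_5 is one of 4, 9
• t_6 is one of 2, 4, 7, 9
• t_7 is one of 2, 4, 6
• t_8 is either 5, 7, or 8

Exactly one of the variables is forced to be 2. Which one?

Among the 8 variables, 3 fits only t_2 (and all 8 values in {2, 3, 4, 5, 6, 7, 8, 9} must be used), so t_2 = 3.
The 7 still-open variables draw from only 7 values {2, 4, 5, 6, 7, 8, 9}, so each is used; only t_8 can be 5, hence t_8 = 5.
Among the 6 still-open variables, 7 fits only t_6 (and all 6 values in {2, 4, 6, 7, 8, 9} must be used), so t_6 = 7.
The 5 still-open variables together cover exactly {2, 4, 6, 8, 9} — 5 values for 5 variables — and 2 appears only in t_7's list, so t_7 = 2.

t_7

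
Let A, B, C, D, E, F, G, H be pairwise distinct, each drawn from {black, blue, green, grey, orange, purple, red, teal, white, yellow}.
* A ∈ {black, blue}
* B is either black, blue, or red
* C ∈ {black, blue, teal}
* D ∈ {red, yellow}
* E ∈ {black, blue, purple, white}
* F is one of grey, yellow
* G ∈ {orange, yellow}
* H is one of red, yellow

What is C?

teal

D and H between them cover only {red, yellow} — a naked pair. Remove those values from B, F, G.
That leaves F = grey.
That leaves G = orange.
The 2 variables A and B are confined to {black, blue}, which locks those values in; drop them from C, E.
So C = teal.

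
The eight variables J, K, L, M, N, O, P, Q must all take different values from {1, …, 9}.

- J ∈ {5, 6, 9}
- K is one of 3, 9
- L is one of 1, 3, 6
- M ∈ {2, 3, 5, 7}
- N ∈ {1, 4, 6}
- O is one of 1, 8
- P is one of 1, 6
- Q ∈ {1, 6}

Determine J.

5

P and Q between them cover only {1, 6} — a naked pair. Remove those values from J, L, N, O.
That leaves L = 3. Strike 3 from K, M.
N must be 4 (only option left).
O must be 8 (only option left).
K must be 9 (only option left). So J can't be 9.
So J = 5.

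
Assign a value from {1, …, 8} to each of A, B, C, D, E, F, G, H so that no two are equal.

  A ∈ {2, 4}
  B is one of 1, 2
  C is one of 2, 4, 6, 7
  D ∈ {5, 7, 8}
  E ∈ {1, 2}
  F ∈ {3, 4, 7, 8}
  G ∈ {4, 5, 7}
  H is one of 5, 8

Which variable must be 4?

The 8 variables together cover exactly {1, 2, 3, 4, 5, 6, 7, 8} — 8 values for 8 variables — and 3 appears only in F's list, so F = 3.
The 7 still-open variables draw from only 7 values {1, 2, 4, 5, 6, 7, 8}, so each is used; only C can be 6, hence C = 6.
The 2 variables B and E are confined to {1, 2}, which locks those values in; drop them from A.
So 4 goes to A.

A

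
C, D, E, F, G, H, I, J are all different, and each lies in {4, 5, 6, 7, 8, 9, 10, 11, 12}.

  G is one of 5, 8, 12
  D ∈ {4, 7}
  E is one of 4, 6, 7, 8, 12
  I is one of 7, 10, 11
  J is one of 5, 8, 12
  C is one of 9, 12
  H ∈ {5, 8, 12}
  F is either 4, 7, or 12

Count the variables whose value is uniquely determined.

2

G, H, J share exactly the 3 values {5, 8, 12}; by pigeonhole those values go to them, so strike 5, 8, 12 from C, E, F.
That leaves C = 9.
The 2 variables D and F are confined to {4, 7}, which locks those values in; drop them from E, I.
That leaves E = 6.
Determined: C=9, E=6. The other variables each still have more than one consistent value. That makes 2.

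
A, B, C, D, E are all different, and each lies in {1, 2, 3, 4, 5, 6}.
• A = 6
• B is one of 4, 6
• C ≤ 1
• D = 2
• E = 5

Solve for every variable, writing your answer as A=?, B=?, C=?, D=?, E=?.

A=6, B=4, C=1, D=2, E=5

A must be 6 (only option left). Eliminate 6 elsewhere: B.
B's domain is down to {4}, so B = 4.
C has just one choice, so C = 1.
D has just one choice, so D = 2.
E must be 5 (only option left).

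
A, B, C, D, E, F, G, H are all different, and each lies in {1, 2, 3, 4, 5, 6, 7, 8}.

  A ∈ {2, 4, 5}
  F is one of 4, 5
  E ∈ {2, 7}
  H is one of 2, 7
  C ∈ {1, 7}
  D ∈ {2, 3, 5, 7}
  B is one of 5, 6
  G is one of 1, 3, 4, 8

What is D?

3

The 8 variables together cover exactly {1, 2, 3, 4, 5, 6, 7, 8} — 8 values for 8 variables — and 6 appears only in B's list, so B = 6.
The 7 still-open variables together cover exactly {1, 2, 3, 4, 5, 7, 8} — 7 values for 7 variables — and 8 appears only in G's list, so G = 8.
Among the 6 still-open variables, 1 fits only C (and all 6 values in {1, 2, 3, 4, 5, 7} must be used), so C = 1.
The 5 still-open variables together cover exactly {2, 3, 4, 5, 7} — 5 values for 5 variables — and 3 appears only in D's list, so D = 3.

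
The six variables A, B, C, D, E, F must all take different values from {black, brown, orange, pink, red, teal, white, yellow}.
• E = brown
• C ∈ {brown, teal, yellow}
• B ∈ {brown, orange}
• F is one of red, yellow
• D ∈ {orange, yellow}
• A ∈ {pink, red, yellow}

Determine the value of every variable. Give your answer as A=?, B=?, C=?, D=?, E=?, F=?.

E has just one choice, so E = brown. So B, C can't be brown.
That leaves B = orange. So D can't be orange.
D must be yellow (only option left). So A, C, F can't be yellow.
F must be red (only option left). Eliminate red elsewhere: A.
A must be pink (only option left).
That leaves C = teal.

A=pink, B=orange, C=teal, D=yellow, E=brown, F=red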